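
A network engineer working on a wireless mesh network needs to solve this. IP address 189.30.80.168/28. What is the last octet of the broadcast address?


Given: IP = 189.30.80.168, prefix = /28
Host bits = 32 - 28 = 4
Network last octet = 168 AND mask = 160
Host part size = 2^4 - 1 = 15
Broadcast last octet = 160 OR 15 = 175

175


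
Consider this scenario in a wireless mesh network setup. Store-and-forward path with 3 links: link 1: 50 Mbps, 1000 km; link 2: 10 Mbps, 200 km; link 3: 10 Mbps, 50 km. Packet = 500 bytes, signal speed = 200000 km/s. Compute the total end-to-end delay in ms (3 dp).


Packet = 500 bytes = 4000 bits. Store-and-forward: sum (t_trans + t_prop) per link.
Link 1: t_trans = 4000/(50*10^6) s = 0.0800 ms; t_prop = 1000/200000 s = 5.0000 ms; subtotal = 5.0800 ms
Link 2: t_trans = 4000/(10*10^6) s = 0.4000 ms; t_prop = 200/200000 s = 1.0000 ms; subtotal = 1.4000 ms
Link 3: t_trans = 4000/(10*10^6) s = 0.4000 ms; t_prop = 50/200000 s = 0.2500 ms; subtotal = 0.6500 ms
End-to-end = 5.0800 + 1.4000 + 0.6500 = 7.1300 ms -> 7.130 ms (3 dp)

7.130


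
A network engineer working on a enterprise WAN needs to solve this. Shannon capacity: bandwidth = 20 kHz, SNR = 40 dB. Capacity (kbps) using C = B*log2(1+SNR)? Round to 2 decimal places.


Given: B = 20 kHz, SNR = 40 dB
SNR linear = 10^(40/10) = 10000
1 + SNR = 10001
log2(10001) = 13.2878566418
C = 20 * 1000 * 13.2878566418 = 265757.1328 bps
C = 265.757133 kbps -> 265.76 kbps (2 dp)

265.76


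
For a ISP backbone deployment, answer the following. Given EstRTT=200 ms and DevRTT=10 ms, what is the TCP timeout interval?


Given: EstRTT = 200 ms, DevRTT = 10 ms
Timeout = EstRTT + 4 * DevRTT
4 * DevRTT = 4 * 10 = 40
Timeout = 200 + 40 = 240 ms

240


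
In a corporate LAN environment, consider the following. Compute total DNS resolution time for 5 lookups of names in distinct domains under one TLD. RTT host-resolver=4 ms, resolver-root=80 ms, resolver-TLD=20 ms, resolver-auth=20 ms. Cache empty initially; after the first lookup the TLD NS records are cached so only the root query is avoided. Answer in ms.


Lookup 1 (cold cache): local + root + TLD + auth = 4 + 80 + 20 + 20 = 124 ms
Lookups 2..5 (TLD NS cached -> skip root; new domain -> still ask TLD and auth): local + TLD + auth = 4 + 20 + 20 = 44 ms each
Remaining 4 lookups: 4 * 44 = 176 ms
Total = 124 + 176 = 300 ms

300


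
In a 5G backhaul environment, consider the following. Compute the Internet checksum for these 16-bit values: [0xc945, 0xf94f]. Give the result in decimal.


Given words: [0xc945, 0xf94f]
Step 1: Sum all words
Raw sum = 51525 + 63823 = 115348
Step 2: Fold carry: (49812 + 1) = 49813
One's complement = ~49813 & 0xFFFF = 15722

15722


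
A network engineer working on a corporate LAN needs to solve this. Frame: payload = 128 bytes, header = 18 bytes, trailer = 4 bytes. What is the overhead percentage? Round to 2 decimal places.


Given: payload = 128 B, header = 18 B, trailer = 4 B
Overhead bytes = header + trailer = 18 + 4 = 22
Total frame = payload + overhead = 128 + 22 = 150
Overhead % = 22 / 150 * 100 = 14.6667% -> 14.67% (2 dp)

14.67


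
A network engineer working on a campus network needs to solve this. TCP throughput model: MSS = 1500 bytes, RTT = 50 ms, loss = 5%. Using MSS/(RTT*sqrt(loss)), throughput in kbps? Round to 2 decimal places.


Given: MSS = 1500 bytes, RTT = 50 ms, loss = 5%
RTT in seconds = 50 / 1000 = 0.05
Loss rate = 5% = 0.05
sqrt(loss) = sqrt(0.05) = 0.223606797750
Throughput (bytes/s) = 1500 / (0.05 * 0.223606797750) = 134164.0786
Throughput (kbps) = 134164.0786 * 8 / 1000 = 1073.312629 -> 1073.31 kbps (2 dp)

1073.31


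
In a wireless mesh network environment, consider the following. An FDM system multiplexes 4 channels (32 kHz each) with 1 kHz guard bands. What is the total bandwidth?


Given: 4 channels, 32 kHz each, guard = 1 kHz
Channel bandwidth = 4 * 32 = 128 kHz
Guard bands = 3 gaps * 1 kHz = 3 kHz
Total = 128 + 3 = 131 kHz

131


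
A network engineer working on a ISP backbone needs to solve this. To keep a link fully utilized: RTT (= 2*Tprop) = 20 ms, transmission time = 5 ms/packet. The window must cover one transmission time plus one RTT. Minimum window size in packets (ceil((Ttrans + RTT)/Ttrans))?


Given: Ttrans = 5 ms, RTT = 20 ms (= 2 * Tprop, Tprop = 10 ms)
Time until first ACK returns = Ttrans + RTT = 5 + 20 = 25 ms
Need W * Ttrans >= Ttrans + RTT  ->  W >= (Ttrans + RTT) / Ttrans
(Ttrans + RTT) / Ttrans = 25 / 5 = 5
W_min = ceil(5) = 5

5


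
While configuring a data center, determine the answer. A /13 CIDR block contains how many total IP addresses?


Given: CIDR prefix /13
Host bits = 32 - 13 = 19
Total addresses = 2^19 = 524288

524288


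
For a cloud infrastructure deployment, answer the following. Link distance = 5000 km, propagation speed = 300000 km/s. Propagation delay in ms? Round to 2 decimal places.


Given: distance = 5000 km, speed = 300000 km/s
Delay = distance / speed = 5000 / 300000 seconds
Delay in ms = 5000 * 1000 / 300000
Delay = 16.6667 ms
Rounded to 2 dp = 16.67 ms

16.67


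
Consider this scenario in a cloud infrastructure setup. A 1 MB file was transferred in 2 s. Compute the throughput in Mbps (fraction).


Given: file = 1 MB, time = 2 s
File in Mb = 1 * 8 = 8 Mb
Throughput = 8 / 2 Mbps
Throughput = 4 Mbps

4


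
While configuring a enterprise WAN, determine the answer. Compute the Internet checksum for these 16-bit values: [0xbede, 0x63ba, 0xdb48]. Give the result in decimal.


Given words: [0xbede, 0x63ba, 0xdb48]
Step 1: Sum all words
Raw sum = 48862 + 25530 + 56136 = 130528
Step 2: Fold carry: (64992 + 1) = 64993
One's complement = ~64993 & 0xFFFF = 542

542


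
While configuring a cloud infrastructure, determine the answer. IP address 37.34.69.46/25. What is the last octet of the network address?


Given: IP = 37.34.69.46, prefix = /25
Subnet mask = 255.255.255.128
Last octet of IP: 46
Last octet of mask: 128
Network last octet = 46 AND 128 = 0

0


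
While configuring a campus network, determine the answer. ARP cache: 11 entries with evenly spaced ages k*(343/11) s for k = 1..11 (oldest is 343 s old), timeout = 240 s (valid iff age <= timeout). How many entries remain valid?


Ages are k * 343/11 s for k = 1..11 (spacing = 31.1818 s).
Entry k is valid iff k * 343/11 <= 240 iff k <= 11 * 240 / 343 = 7.6968
n_valid = floor(7.6968) = 7
(n_stale = 11 - 7 = 4)

7


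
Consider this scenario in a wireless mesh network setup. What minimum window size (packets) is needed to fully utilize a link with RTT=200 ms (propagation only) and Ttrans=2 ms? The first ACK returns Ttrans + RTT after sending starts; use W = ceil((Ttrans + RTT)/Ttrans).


Given: Ttrans = 2 ms, RTT = 200 ms (= 2 * Tprop, Tprop = 100 ms)
Time until first ACK returns = Ttrans + RTT = 2 + 200 = 202 ms
Need W * Ttrans >= Ttrans + RTT  ->  W >= (Ttrans + RTT) / Ttrans
(Ttrans + RTT) / Ttrans = 202 / 2 = 101
W_min = ceil(101) = 101

101


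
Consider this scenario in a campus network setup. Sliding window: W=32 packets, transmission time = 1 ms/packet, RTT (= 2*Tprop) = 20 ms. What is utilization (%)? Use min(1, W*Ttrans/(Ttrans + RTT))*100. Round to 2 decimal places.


Given: W = 32, Ttrans = 1 ms, RTT = 20 ms (= 2 * Tprop, Tprop = 10 ms)
Cycle time = Ttrans + RTT = 1 + 20 = 21 ms (first packet sent until its ACK returns)
W * Ttrans = 32 * 1 = 32 ms of sending per cycle
W * Ttrans / (Ttrans + RTT) = 32 / 21 = 1.523810
U = min(1, 1.523810) = 1.000000
U% = 100.00%

100.00


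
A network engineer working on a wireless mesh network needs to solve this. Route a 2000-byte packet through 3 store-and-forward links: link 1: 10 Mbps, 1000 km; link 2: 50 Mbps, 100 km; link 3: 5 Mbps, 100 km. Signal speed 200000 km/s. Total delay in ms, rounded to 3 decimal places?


Packet = 2000 bytes = 16000 bits. Store-and-forward: sum (t_trans + t_prop) per link.
Link 1: t_trans = 16000/(10*10^6) s = 1.6000 ms; t_prop = 1000/200000 s = 5.0000 ms; subtotal = 6.6000 ms
Link 2: t_trans = 16000/(50*10^6) s = 0.3200 ms; t_prop = 100/200000 s = 0.5000 ms; subtotal = 0.8200 ms
Link 3: t_trans = 16000/(5*10^6) s = 3.2000 ms; t_prop = 100/200000 s = 0.5000 ms; subtotal = 3.7000 ms
End-to-end = 6.6000 + 0.8200 + 3.7000 = 11.1200 ms -> 11.120 ms (3 dp)

11.120


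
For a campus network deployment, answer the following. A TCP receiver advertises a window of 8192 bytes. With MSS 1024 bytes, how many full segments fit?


Given: RWND = 8192 bytes, MSS = 1024 bytes
Full segments = floor(RWND / MSS)
Full segments = floor(8192 / 1024)
Full segments = floor(8.0) = 8

8


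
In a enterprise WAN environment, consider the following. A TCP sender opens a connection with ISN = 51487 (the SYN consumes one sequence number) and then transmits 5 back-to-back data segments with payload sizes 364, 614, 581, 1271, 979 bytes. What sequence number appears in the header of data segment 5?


The SYN occupies sequence number ISN = 51487, so the first data byte is ISN + 1 = 51488.
SEQ of data segment i = (ISN + 1) + sum of payload sizes of segments 1..i-1.
Segment 1: SEQ = 51488, payload = 364 bytes
Segment 2: SEQ = 51852, payload = 614 bytes
Segment 3: SEQ = 52466, payload = 581 bytes
Segment 4: SEQ = 53047, payload = 1271 bytes
Segment 5: SEQ = 54318, payload = 979 bytes
SEQ of segment 5 = 51488 + 364 + 614 + 581 + 1271 = 54318

54318


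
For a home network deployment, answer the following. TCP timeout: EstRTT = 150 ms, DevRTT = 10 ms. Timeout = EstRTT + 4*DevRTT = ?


Given: EstRTT = 150 ms, DevRTT = 10 ms
Timeout = EstRTT + 4 * DevRTT
4 * DevRTT = 4 * 10 = 40
Timeout = 150 + 40 = 190 ms

190


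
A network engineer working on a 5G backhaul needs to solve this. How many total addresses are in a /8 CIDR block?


Given: CIDR prefix /8
Host bits = 32 - 8 = 24
Total addresses = 2^24 = 16777216

16777216


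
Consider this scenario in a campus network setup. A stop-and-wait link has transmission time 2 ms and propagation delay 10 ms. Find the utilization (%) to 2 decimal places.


Given: Ttrans = 2 ms, Tprop = 10 ms
RTT = 2 * Tprop = 2 * 10 = 20 ms
U = Ttrans / (Ttrans + RTT)
U = 2 / (2 + 20)
U = 2 / 22 = 0.090909
U% = 9.09%

9.09


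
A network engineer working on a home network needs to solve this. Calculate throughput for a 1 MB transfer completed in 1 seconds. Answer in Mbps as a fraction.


Given: file = 1 MB, time = 1 s
File in Mb = 1 * 8 = 8 Mb
Throughput = 8 / 1 Mbps
Throughput = 8 Mbps

8


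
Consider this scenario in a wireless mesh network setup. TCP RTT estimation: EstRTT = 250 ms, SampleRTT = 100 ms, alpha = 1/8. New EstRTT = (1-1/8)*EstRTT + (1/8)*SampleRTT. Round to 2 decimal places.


Given: EstRTT = 250 ms, SampleRTT = 100 ms, alpha = 1/8
New EstRTT = (1 - alpha) * EstRTT + alpha * SampleRTT
(7/8) * 250 = 218.75
(1/8) * 100 = 12.5
New EstRTT = 218.75 + 12.5 = 231.25 ms -> 231.25 ms (2 dp)

231.25


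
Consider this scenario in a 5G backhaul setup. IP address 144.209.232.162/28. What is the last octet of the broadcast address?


Given: IP = 144.209.232.162, prefix = /28
Host bits = 32 - 28 = 4
Network last octet = 162 AND mask = 160
Host part size = 2^4 - 1 = 15
Broadcast last octet = 160 OR 15 = 175

175


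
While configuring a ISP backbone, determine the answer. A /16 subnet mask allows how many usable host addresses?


Given: subnet mask /16
Host bits = 32 - 16 = 16
Total addresses = 2^16 = 65536
Usable hosts = 65536 - 2 (network + broadcast) = 65534

65534


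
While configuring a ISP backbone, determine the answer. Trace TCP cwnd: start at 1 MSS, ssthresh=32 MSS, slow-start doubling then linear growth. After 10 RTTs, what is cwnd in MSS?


RTT 0: cwnd = 1 MSS (initial)
RTT 1: cwnd = 2 MSS (slow start, doubled)
RTT 2: cwnd = 4 MSS (slow start, doubled)
RTT 3: cwnd = 8 MSS (slow start, doubled)
RTT 4: cwnd = 16 MSS (slow start, doubled)
RTT 5: cwnd = 32 MSS (slow start, doubled)
RTT 6: cwnd = 33 MSS (congestion avoidance, +1)
RTT 7: cwnd = 34 MSS (congestion avoidance, +1)
RTT 8: cwnd = 35 MSS (congestion avoidance, +1)
RTT 9: cwnd = 36 MSS (congestion avoidance, +1)
RTT 10: cwnd = 37 MSS (congestion avoidance, +1)

37


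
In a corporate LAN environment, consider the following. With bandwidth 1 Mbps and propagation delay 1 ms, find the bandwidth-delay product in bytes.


Given: bandwidth = 1 Mbps, delay = 1 ms
BDP in bits = 1 * 10^6 * 1 / 1000
BDP in bits = 1000
BDP in bytes = 1000 / 8 = 125

125


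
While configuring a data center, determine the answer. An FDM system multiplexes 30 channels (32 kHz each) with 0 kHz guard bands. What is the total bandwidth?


Given: 30 channels, 32 kHz each, guard = 0 kHz
Channel bandwidth = 30 * 32 = 960 kHz
Guard bands = 29 gaps * 0 kHz = 0 kHz
Total = 960 + 0 = 960 kHz

960


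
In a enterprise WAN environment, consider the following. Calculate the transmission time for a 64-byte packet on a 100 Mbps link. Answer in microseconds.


Given: packet = 64 bytes, bandwidth = 100 Mbps
Packet in bits = 64 * 8 = 512 bits
Bandwidth = 100 * 10^6 = 100000000 bps
Time = 512 / 100000000 seconds
Time in us = 512 * 10^6 / 100000000 = 5.12

5.12


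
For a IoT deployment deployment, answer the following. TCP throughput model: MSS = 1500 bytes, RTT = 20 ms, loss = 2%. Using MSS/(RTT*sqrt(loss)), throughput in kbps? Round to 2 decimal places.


Given: MSS = 1500 bytes, RTT = 20 ms, loss = 2%
RTT in seconds = 20 / 1000 = 0.02
Loss rate = 2% = 0.02
sqrt(loss) = sqrt(0.02) = 0.141421356237
Throughput (bytes/s) = 1500 / (0.02 * 0.141421356237) = 530330.0859
Throughput (kbps) = 530330.0859 * 8 / 1000 = 4242.640687 -> 4242.64 kbps (2 dp)

4242.64


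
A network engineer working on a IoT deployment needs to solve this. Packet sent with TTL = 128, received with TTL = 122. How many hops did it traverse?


Given: initial TTL = 128, received TTL = 122
Hops = initial TTL - received TTL
Hops = 128 - 122 = 6

6


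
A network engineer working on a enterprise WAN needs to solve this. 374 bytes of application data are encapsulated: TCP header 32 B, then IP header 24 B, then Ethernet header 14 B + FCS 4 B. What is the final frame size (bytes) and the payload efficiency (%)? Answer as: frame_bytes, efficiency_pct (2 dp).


TCP segment = 374 + 32 = 406 B
IP packet = 406 + 24 = 430 B
Ethernet frame = 430 + 14 + 4 = 448 B
Efficiency = app / frame = 374 / 448 = 0.834821 = 83.4821% -> 83.48% (2 dp)

448, 83.48


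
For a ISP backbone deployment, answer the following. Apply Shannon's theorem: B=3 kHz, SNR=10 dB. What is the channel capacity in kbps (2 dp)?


Given: B = 3 kHz, SNR = 10 dB
SNR linear = 10^(10/10) = 10
1 + SNR = 11
log2(11) = 3.4594316186
C = 3 * 1000 * 3.4594316186 = 10378.2949 bps
C = 10.378295 kbps -> 10.38 kbps (2 dp)

10.38


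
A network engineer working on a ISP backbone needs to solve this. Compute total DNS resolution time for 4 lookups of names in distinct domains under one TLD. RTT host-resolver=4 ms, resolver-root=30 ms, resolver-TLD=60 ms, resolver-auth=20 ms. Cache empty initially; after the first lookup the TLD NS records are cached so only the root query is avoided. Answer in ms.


Lookup 1 (cold cache): local + root + TLD + auth = 4 + 30 + 60 + 20 = 114 ms
Lookups 2..4 (TLD NS cached -> skip root; new domain -> still ask TLD and auth): local + TLD + auth = 4 + 60 + 20 = 84 ms each
Remaining 3 lookups: 3 * 84 = 252 ms
Total = 114 + 252 = 366 ms

366


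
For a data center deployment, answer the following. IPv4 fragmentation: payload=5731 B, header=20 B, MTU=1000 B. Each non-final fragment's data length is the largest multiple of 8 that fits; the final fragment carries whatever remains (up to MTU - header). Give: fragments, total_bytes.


Max data per non-final fragment = floor((MTU - header)/8)*8 = floor((1000 - 20)/8)*8 = floor(980/8)*8 = 976 B
Final fragment needs no 8-byte alignment: it can carry up to MTU - header = 980 B
Non-final fragments needed = ceil((payload - 980) / 976) = ceil(4751/976) = ceil(4.8678) = 5
Number of fragments = 5 + 1 = 6
Fragment sizes (data): 5 * 976 B + 851 B (last, 851 <= 980 OK)
Total bytes sent = payload + n_frags * header = 5731 + 6*20 = 5731 + 120 = 5851 B

6, 5851


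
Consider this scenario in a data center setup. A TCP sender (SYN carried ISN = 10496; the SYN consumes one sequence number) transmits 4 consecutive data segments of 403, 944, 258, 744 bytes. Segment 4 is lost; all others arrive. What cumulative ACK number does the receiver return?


SYN uses sequence number 10496; first data byte = ISN + 1 = 10497.
Segment 1: SEQ = 10497, len = 403 B, covers [10497, 10899]
Segment 2: SEQ = 10900, len = 944 B, covers [10900, 11843]
Segment 3: SEQ = 11844, len = 258 B, covers [11844, 12101]
Segment 4: SEQ = 12102, len = 744 B, covers [12102, 12845] [LOST]
In-order data received: bytes [10497, 12101] (segments 1..3).
Segment 4 missing -> gap begins at byte 12102.
Cumulative ACK = next expected in-order byte = 10497 + 403 + 944 + 258 = 12102

12102


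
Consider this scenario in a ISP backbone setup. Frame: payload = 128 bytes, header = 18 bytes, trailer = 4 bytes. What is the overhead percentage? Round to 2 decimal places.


Given: payload = 128 B, header = 18 B, trailer = 4 B
Overhead bytes = header + trailer = 18 + 4 = 22
Total frame = payload + overhead = 128 + 22 = 150
Overhead % = 22 / 150 * 100 = 14.6667% -> 14.67% (2 dp)

14.67


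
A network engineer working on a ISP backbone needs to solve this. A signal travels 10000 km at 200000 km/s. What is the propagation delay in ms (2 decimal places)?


Given: distance = 10000 km, speed = 200000 km/s
Delay = distance / speed = 10000 / 200000 seconds
Delay in ms = 10000 * 1000 / 200000
Delay = 50.0000 ms
Rounded to 2 dp = 50.00 ms

50.00


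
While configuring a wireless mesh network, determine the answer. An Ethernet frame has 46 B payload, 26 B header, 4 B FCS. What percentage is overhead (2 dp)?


Given: payload = 46 B, header = 26 B, trailer = 4 B
Overhead bytes = header + trailer = 26 + 4 = 30
Total frame = payload + overhead = 46 + 30 = 76
Overhead % = 30 / 76 * 100 = 39.4737% -> 39.47% (2 dp)

39.47


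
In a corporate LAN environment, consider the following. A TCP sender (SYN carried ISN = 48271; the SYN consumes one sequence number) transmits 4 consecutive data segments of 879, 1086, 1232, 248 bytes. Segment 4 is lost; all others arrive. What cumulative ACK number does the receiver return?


SYN uses sequence number 48271; first data byte = ISN + 1 = 48272.
Segment 1: SEQ = 48272, len = 879 B, covers [48272, 49150]
Segment 2: SEQ = 49151, len = 1086 B, covers [49151, 50236]
Segment 3: SEQ = 50237, len = 1232 B, covers [50237, 51468]
Segment 4: SEQ = 51469, len = 248 B, covers [51469, 51716] [LOST]
In-order data received: bytes [48272, 51468] (segments 1..3).
Segment 4 missing -> gap begins at byte 51469.
Cumulative ACK = next expected in-order byte = 48272 + 879 + 1086 + 1232 = 51469

51469


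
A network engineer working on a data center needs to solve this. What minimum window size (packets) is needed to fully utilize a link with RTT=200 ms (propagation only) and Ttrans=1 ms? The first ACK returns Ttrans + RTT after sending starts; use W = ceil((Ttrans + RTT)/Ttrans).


Given: Ttrans = 1 ms, RTT = 200 ms (= 2 * Tprop, Tprop = 100 ms)
Time until first ACK returns = Ttrans + RTT = 1 + 200 = 201 ms
Need W * Ttrans >= Ttrans + RTT  ->  W >= (Ttrans + RTT) / Ttrans
(Ttrans + RTT) / Ttrans = 201 / 1 = 201
W_min = ceil(201) = 201

201


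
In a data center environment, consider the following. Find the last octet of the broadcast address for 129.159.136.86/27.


Given: IP = 129.159.136.86, prefix = /27
Host bits = 32 - 27 = 5
Network last octet = 86 AND mask = 64
Host part size = 2^5 - 1 = 31
Broadcast last octet = 64 OR 31 = 95

95


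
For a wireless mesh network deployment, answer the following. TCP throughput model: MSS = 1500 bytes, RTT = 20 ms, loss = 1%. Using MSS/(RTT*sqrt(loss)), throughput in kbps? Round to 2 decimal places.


Given: MSS = 1500 bytes, RTT = 20 ms, loss = 1%
RTT in seconds = 20 / 1000 = 0.02
Loss rate = 1% = 0.01
sqrt(loss) = sqrt(0.01) = 0.1
Throughput (bytes/s) = 1500 / (0.02 * 0.1) = 750000.0000
Throughput (kbps) = 750000.0000 * 8 / 1000 = 6000.000000 -> 6000.00 kbps (2 dp)

6000.00


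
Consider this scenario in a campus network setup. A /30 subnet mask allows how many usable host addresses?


Given: subnet mask /30
Host bits = 32 - 30 = 2
Total addresses = 2^2 = 4
Usable hosts = 4 - 2 (network + broadcast) = 2

2


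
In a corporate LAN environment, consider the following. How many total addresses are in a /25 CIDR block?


Given: CIDR prefix /25
Host bits = 32 - 25 = 7
Total addresses = 2^7 = 128

128


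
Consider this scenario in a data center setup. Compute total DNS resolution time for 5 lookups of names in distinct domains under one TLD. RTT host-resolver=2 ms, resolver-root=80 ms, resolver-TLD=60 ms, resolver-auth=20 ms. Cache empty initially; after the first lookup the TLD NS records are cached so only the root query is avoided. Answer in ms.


Lookup 1 (cold cache): local + root + TLD + auth = 2 + 80 + 60 + 20 = 162 ms
Lookups 2..5 (TLD NS cached -> skip root; new domain -> still ask TLD and auth): local + TLD + auth = 2 + 60 + 20 = 82 ms each
Remaining 4 lookups: 4 * 82 = 328 ms
Total = 162 + 328 = 490 ms

490


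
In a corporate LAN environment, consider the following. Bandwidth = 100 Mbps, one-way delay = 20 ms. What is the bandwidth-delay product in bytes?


Given: bandwidth = 100 Mbps, delay = 20 ms
BDP in bits = 100 * 10^6 * 20 / 1000
BDP in bits = 2000000
BDP in bytes = 2000000 / 8 = 250000

250000


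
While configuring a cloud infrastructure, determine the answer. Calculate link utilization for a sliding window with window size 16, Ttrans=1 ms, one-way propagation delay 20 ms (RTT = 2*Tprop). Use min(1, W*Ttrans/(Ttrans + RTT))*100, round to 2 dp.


Given: W = 16, Ttrans = 1 ms, RTT = 40 ms (= 2 * Tprop, Tprop = 20 ms)
Cycle time = Ttrans + RTT = 1 + 40 = 41 ms (first packet sent until its ACK returns)
W * Ttrans = 16 * 1 = 16 ms of sending per cycle
W * Ttrans / (Ttrans + RTT) = 16 / 41 = 0.390244
U = min(1, 0.390244) = 0.390244
U% = 39.02%

39.02


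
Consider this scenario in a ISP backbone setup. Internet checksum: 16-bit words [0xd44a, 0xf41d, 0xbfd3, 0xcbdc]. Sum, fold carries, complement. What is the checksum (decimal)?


Given words: [0xd44a, 0xf41d, 0xbfd3, 0xcbdc]
Step 1: Sum all words
Raw sum = 54346 + 62493 + 49107 + 52188 = 218134
Step 2: Fold carry: (21526 + 3) = 21529
One's complement = ~21529 & 0xFFFF = 44006

44006


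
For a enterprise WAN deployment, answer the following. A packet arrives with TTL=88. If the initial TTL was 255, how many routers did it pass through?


Given: initial TTL = 255, received TTL = 88
Hops = initial TTL - received TTL
Hops = 255 - 88 = 167

167


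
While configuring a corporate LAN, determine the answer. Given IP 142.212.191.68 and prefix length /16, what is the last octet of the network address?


Given: IP = 142.212.191.68, prefix = /16
Subnet mask = 255.255.0.0
Last octet of IP: 68
Last octet of mask: 0
Network last octet = 68 AND 0 = 0

0


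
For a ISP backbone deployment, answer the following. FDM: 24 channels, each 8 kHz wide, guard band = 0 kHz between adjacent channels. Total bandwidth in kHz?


Given: 24 channels, 8 kHz each, guard = 0 kHz
Channel bandwidth = 24 * 8 = 192 kHz
Guard bands = 23 gaps * 0 kHz = 0 kHz
Total = 192 + 0 = 192 kHz

192


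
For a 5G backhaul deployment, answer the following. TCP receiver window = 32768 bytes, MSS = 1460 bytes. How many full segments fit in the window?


Given: RWND = 32768 bytes, MSS = 1460 bytes
Full segments = floor(RWND / MSS)
Full segments = floor(32768 / 1460)
Full segments = floor(22.4438) = 22

22


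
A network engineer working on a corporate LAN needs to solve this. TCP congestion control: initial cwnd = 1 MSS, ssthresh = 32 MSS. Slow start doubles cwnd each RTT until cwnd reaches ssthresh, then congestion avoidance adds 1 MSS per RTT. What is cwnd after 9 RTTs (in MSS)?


RTT 0: cwnd = 1 MSS (initial)
RTT 1: cwnd = 2 MSS (slow start, doubled)
RTT 2: cwnd = 4 MSS (slow start, doubled)
RTT 3: cwnd = 8 MSS (slow start, doubled)
RTT 4: cwnd = 16 MSS (slow start, doubled)
RTT 5: cwnd = 32 MSS (slow start, doubled)
RTT 6: cwnd = 33 MSS (congestion avoidance, +1)
RTT 7: cwnd = 34 MSS (congestion avoidance, +1)
RTT 8: cwnd = 35 MSS (congestion avoidance, +1)
RTT 9: cwnd = 36 MSS (congestion avoidance, +1)

36


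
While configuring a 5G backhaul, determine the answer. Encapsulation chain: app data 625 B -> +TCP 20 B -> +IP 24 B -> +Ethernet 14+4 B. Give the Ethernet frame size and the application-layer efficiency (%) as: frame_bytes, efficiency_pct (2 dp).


TCP segment = 625 + 20 = 645 B
IP packet = 645 + 24 = 669 B
Ethernet frame = 669 + 14 + 4 = 687 B
Efficiency = app / frame = 625 / 687 = 0.909753 = 90.9753% -> 90.98% (2 dp)

687, 90.98


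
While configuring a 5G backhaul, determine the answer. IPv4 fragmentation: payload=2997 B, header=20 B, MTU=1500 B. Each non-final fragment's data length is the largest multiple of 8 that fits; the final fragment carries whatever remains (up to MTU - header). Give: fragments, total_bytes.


Max data per non-final fragment = floor((MTU - header)/8)*8 = floor((1500 - 20)/8)*8 = floor(1480/8)*8 = 1480 B
Final fragment needs no 8-byte alignment: it can carry up to MTU - header = 1480 B
Non-final fragments needed = ceil((payload - 1480) / 1480) = ceil(1517/1480) = ceil(1.0250) = 2
Number of fragments = 2 + 1 = 3
Fragment sizes (data): 2 * 1480 B + 37 B (last, 37 <= 1480 OK)
Total bytes sent = payload + n_frags * header = 2997 + 3*20 = 2997 + 60 = 3057 B

3, 3057


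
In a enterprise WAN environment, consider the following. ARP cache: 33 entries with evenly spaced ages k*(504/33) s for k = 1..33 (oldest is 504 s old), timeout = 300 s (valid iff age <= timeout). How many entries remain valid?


Ages are k * 504/33 s for k = 1..33 (spacing = 15.2727 s).
Entry k is valid iff k * 504/33 <= 300 iff k <= 33 * 300 / 504 = 19.6429
n_valid = floor(19.6429) = 19
(n_stale = 33 - 19 = 14)

19


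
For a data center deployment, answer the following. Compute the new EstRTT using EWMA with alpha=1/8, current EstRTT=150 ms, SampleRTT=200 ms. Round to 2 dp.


Given: EstRTT = 150 ms, SampleRTT = 200 ms, alpha = 1/8
New EstRTT = (1 - alpha) * EstRTT + alpha * SampleRTT
(7/8) * 150 = 131.25
(1/8) * 200 = 25
New EstRTT = 131.25 + 25 = 156.25 ms -> 156.25 ms (2 dp)

156.25


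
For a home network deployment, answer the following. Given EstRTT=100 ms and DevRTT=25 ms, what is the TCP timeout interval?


Given: EstRTT = 100 ms, DevRTT = 25 ms
Timeout = EstRTT + 4 * DevRTT
4 * DevRTT = 4 * 25 = 100
Timeout = 100 + 100 = 200 ms

200


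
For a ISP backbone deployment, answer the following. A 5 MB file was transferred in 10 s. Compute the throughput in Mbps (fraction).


Given: file = 5 MB, time = 10 s
File in Mb = 5 * 8 = 40 Mb
Throughput = 40 / 10 Mbps
Throughput = 4 Mbps

4


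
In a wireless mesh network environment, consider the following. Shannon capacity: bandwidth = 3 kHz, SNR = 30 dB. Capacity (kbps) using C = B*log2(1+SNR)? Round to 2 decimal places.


Given: B = 3 kHz, SNR = 30 dB
SNR linear = 10^(30/10) = 1000
1 + SNR = 1001
log2(1001) = 9.9672262588
C = 3 * 1000 * 9.9672262588 = 29901.6788 bps
C = 29.901679 kbps -> 29.90 kbps (2 dp)

29.90


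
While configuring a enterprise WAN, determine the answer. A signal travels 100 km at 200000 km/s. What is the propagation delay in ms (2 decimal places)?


Given: distance = 100 km, speed = 200000 km/s
Delay = distance / speed = 100 / 200000 seconds
Delay in ms = 100 * 1000 / 200000
Delay = 0.5000 ms
Rounded to 2 dp = 0.50 ms

0.50


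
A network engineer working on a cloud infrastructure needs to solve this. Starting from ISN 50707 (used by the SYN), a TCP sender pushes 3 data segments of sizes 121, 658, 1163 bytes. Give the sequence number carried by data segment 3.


The SYN occupies sequence number ISN = 50707, so the first data byte is ISN + 1 = 50708.
SEQ of data segment i = (ISN + 1) + sum of payload sizes of segments 1..i-1.
Segment 1: SEQ = 50708, payload = 121 bytes
Segment 2: SEQ = 50829, payload = 658 bytes
Segment 3: SEQ = 51487, payload = 1163 bytes
SEQ of segment 3 = 50708 + 121 + 658 = 51487

51487


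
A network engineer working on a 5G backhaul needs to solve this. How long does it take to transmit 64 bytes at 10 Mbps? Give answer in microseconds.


Given: packet = 64 bytes, bandwidth = 10 Mbps
Packet in bits = 64 * 8 = 512 bits
Bandwidth = 10 * 10^6 = 10000000 bps
Time = 512 / 10000000 seconds
Time in us = 512 * 10^6 / 10000000 = 51.2

51.2


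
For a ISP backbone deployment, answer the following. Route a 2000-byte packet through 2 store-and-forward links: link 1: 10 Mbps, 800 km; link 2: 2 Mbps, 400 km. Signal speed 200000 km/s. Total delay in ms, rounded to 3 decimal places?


Packet = 2000 bytes = 16000 bits. Store-and-forward: sum (t_trans + t_prop) per link.
Link 1: t_trans = 16000/(10*10^6) s = 1.6000 ms; t_prop = 800/200000 s = 4.0000 ms; subtotal = 5.6000 ms
Link 2: t_trans = 16000/(2*10^6) s = 8.0000 ms; t_prop = 400/200000 s = 2.0000 ms; subtotal = 10.0000 ms
End-to-end = 5.6000 + 10.0000 = 15.6000 ms -> 15.600 ms (3 dp)

15.600


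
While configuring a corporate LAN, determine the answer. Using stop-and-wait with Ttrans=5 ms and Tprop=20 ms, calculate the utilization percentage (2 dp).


Given: Ttrans = 5 ms, Tprop = 20 ms
RTT = 2 * Tprop = 2 * 20 = 40 ms
U = Ttrans / (Ttrans + RTT)
U = 5 / (5 + 40)
U = 5 / 45 = 0.111111
U% = 11.11%

11.11


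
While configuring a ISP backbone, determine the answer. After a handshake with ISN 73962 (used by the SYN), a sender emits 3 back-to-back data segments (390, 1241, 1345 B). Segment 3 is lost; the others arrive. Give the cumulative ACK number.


SYN uses sequence number 73962; first data byte = ISN + 1 = 73963.
Segment 1: SEQ = 73963, len = 390 B, covers [73963, 74352]
Segment 2: SEQ = 74353, len = 1241 B, covers [74353, 75593]
Segment 3: SEQ = 75594, len = 1345 B, covers [75594, 76938] [LOST]
In-order data received: bytes [73963, 75593] (segments 1..2).
Segment 3 missing -> gap begins at byte 75594.
Cumulative ACK = next expected in-order byte = 73963 + 390 + 1241 = 75594

75594


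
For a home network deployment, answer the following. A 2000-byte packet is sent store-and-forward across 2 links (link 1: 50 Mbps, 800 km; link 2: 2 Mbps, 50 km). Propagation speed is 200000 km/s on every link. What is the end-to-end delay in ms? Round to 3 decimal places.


Packet = 2000 bytes = 16000 bits. Store-and-forward: sum (t_trans + t_prop) per link.
Link 1: t_trans = 16000/(50*10^6) s = 0.3200 ms; t_prop = 800/200000 s = 4.0000 ms; subtotal = 4.3200 ms
Link 2: t_trans = 16000/(2*10^6) s = 8.0000 ms; t_prop = 50/200000 s = 0.2500 ms; subtotal = 8.2500 ms
End-to-end = 4.3200 + 8.2500 = 12.5700 ms -> 12.570 ms (3 dp)

12.570


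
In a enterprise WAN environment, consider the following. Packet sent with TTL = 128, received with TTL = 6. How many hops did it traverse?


Given: initial TTL = 128, received TTL = 6
Hops = initial TTL - received TTL
Hops = 128 - 6 = 122

122


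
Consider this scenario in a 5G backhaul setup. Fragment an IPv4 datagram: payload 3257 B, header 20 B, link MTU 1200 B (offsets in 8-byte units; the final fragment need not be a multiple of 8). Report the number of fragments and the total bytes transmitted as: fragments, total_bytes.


Max data per non-final fragment = floor((MTU - header)/8)*8 = floor((1200 - 20)/8)*8 = floor(1180/8)*8 = 1176 B
Final fragment needs no 8-byte alignment: it can carry up to MTU - header = 1180 B
Non-final fragments needed = ceil((payload - 1180) / 1176) = ceil(2077/1176) = ceil(1.7662) = 2
Number of fragments = 2 + 1 = 3
Fragment sizes (data): 2 * 1176 B + 905 B (last, 905 <= 1180 OK)
Total bytes sent = payload + n_frags * header = 3257 + 3*20 = 3257 + 60 = 3317 B

3, 3317


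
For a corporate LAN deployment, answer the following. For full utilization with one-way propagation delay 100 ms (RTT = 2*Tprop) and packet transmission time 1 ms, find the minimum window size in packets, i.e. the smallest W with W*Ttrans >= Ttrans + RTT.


Given: Ttrans = 1 ms, RTT = 200 ms (= 2 * Tprop, Tprop = 100 ms)
Time until first ACK returns = Ttrans + RTT = 1 + 200 = 201 ms
Need W * Ttrans >= Ttrans + RTT  ->  W >= (Ttrans + RTT) / Ttrans
(Ttrans + RTT) / Ttrans = 201 / 1 = 201
W_min = ceil(201) = 201

201


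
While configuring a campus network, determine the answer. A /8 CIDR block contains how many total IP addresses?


Given: CIDR prefix /8
Host bits = 32 - 8 = 24
Total addresses = 2^24 = 16777216

16777216


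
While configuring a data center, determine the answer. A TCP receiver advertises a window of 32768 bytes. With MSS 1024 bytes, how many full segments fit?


Given: RWND = 32768 bytes, MSS = 1024 bytes
Full segments = floor(RWND / MSS)
Full segments = floor(32768 / 1024)
Full segments = floor(32.0) = 32

32


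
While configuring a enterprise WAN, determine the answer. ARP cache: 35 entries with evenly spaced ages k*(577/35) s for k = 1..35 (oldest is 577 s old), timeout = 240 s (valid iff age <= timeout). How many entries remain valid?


Ages are k * 577/35 s for k = 1..35 (spacing = 16.4857 s).
Entry k is valid iff k * 577/35 <= 240 iff k <= 35 * 240 / 577 = 14.5581
n_valid = floor(14.5581) = 14
(n_stale = 35 - 14 = 21)

14


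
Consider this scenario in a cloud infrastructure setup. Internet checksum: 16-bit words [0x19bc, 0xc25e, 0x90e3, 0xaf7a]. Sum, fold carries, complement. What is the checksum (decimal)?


Given words: [0x19bc, 0xc25e, 0x90e3, 0xaf7a]
Step 1: Sum all words
Raw sum = 6588 + 49758 + 37091 + 44922 = 138359
Step 2: Fold carry: (7287 + 2) = 7289
One's complement = ~7289 & 0xFFFF = 58246

58246


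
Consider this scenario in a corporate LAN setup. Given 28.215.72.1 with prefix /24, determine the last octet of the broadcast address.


Given: IP = 28.215.72.1, prefix = /24
Host bits = 32 - 24 = 8
Network last octet = 1 AND mask = 0
Host part size = 2^8 - 1 = 255
Broadcast last octet = 0 OR 255 = 255

255


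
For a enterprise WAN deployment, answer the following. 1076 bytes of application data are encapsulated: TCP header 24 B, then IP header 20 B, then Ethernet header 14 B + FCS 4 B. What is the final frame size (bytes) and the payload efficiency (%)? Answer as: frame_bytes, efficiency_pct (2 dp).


TCP segment = 1076 + 24 = 1100 B
IP packet = 1100 + 20 = 1120 B
Ethernet frame = 1120 + 14 + 4 = 1138 B
Efficiency = app / frame = 1076 / 1138 = 0.945518 = 94.5518% -> 94.55% (2 dp)

1138, 94.55


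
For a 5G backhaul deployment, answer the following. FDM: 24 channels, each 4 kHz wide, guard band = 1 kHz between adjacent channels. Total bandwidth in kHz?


Given: 24 channels, 4 kHz each, guard = 1 kHz
Channel bandwidth = 24 * 4 = 96 kHz
Guard bands = 23 gaps * 1 kHz = 23 kHz
Total = 96 + 23 = 119 kHz

119


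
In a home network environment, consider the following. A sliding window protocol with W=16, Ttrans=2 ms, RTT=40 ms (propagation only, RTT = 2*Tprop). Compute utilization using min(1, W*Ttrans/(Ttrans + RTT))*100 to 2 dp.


Given: W = 16, Ttrans = 2 ms, RTT = 40 ms (= 2 * Tprop, Tprop = 20 ms)
Cycle time = Ttrans + RTT = 2 + 40 = 42 ms (first packet sent until its ACK returns)
W * Ttrans = 16 * 2 = 32 ms of sending per cycle
W * Ttrans / (Ttrans + RTT) = 32 / 42 = 0.761905
U = min(1, 0.761905) = 0.761905
U% = 76.19%

76.19


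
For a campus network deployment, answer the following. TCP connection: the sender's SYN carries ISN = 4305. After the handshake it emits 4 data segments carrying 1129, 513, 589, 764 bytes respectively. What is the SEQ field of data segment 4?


The SYN occupies sequence number ISN = 4305, so the first data byte is ISN + 1 = 4306.
SEQ of data segment i = (ISN + 1) + sum of payload sizes of segments 1..i-1.
Segment 1: SEQ = 4306, payload = 1129 bytes
Segment 2: SEQ = 5435, payload = 513 bytes
Segment 3: SEQ = 5948, payload = 589 bytes
Segment 4: SEQ = 6537, payload = 764 bytes
SEQ of segment 4 = 4306 + 1129 + 513 + 589 = 6537

6537


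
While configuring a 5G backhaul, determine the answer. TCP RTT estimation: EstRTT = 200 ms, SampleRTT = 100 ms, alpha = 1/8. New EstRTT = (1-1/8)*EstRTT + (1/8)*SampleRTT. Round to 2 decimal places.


Given: EstRTT = 200 ms, SampleRTT = 100 ms, alpha = 1/8
New EstRTT = (1 - alpha) * EstRTT + alpha * SampleRTT
(7/8) * 200 = 175
(1/8) * 100 = 12.5
New EstRTT = 175 + 12.5 = 187.5 ms -> 187.50 ms (2 dp)

187.50


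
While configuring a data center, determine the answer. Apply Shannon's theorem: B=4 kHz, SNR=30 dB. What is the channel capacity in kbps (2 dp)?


Given: B = 4 kHz, SNR = 30 dB
SNR linear = 10^(30/10) = 1000
1 + SNR = 1001
log2(1001) = 9.9672262588
C = 4 * 1000 * 9.9672262588 = 39868.9050 bps
C = 39.868905 kbps -> 39.87 kbps (2 dp)

39.87


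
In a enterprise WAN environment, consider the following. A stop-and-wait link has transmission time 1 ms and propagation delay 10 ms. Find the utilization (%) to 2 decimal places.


Given: Ttrans = 1 ms, Tprop = 10 ms
RTT = 2 * Tprop = 2 * 10 = 20 ms
U = Ttrans / (Ttrans + RTT)
U = 1 / (1 + 20)
U = 1 / 21 = 0.047619
U% = 4.76%

4.76


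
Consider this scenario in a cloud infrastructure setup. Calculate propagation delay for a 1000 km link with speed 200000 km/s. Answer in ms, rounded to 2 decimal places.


Given: distance = 1000 km, speed = 200000 km/s
Delay = distance / speed = 1000 / 200000 seconds
Delay in ms = 1000 * 1000 / 200000
Delay = 5.0000 ms
Rounded to 2 dp = 5.00 ms

5.00


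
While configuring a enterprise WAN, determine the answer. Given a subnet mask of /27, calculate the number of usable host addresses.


Given: subnet mask /27
Host bits = 32 - 27 = 5
Total addresses = 2^5 = 32
Usable hosts = 32 - 2 (network + broadcast) = 30

30


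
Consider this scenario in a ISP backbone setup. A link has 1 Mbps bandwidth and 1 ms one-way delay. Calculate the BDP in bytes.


Given: bandwidth = 1 Mbps, delay = 1 ms
BDP in bits = 1 * 10^6 * 1 / 1000
BDP in bits = 1000
BDP in bytes = 1000 / 8 = 125

125


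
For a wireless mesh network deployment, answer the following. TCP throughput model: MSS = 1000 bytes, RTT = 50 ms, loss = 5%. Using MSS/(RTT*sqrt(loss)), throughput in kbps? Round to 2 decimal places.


Given: MSS = 1000 bytes, RTT = 50 ms, loss = 5%
RTT in seconds = 50 / 1000 = 0.05
Loss rate = 5% = 0.05
sqrt(loss) = sqrt(0.05) = 0.223606797750
Throughput (bytes/s) = 1000 / (0.05 * 0.223606797750) = 89442.7191
Throughput (kbps) = 89442.7191 * 8 / 1000 = 715.541753 -> 715.54 kbps (2 dp)

715.54


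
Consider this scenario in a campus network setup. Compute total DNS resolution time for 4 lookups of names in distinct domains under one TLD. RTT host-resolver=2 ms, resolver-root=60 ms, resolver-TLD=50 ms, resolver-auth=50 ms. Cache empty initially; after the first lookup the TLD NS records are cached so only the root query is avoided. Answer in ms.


Lookup 1 (cold cache): local + root + TLD + auth = 2 + 60 + 50 + 50 = 162 ms
Lookups 2..4 (TLD NS cached -> skip root; new domain -> still ask TLD and auth): local + TLD + auth = 2 + 50 + 50 = 102 ms each
Remaining 3 lookups: 3 * 102 = 306 ms
Total = 162 + 306 = 468 ms

468


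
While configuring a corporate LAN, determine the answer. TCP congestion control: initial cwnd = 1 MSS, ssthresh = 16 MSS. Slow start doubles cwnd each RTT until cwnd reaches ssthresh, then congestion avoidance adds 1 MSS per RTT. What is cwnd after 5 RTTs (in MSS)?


RTT 0: cwnd = 1 MSS (initial)
RTT 1: cwnd = 2 MSS (slow start, doubled)
RTT 2: cwnd = 4 MSS (slow start, doubled)
RTT 3: cwnd = 8 MSS (slow start, doubled)
RTT 4: cwnd = 16 MSS (slow start, doubled)
RTT 5: cwnd = 17 MSS (congestion avoidance, +1)

17


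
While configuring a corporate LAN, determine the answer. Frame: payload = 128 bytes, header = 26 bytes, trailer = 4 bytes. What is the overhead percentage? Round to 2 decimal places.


Given: payload = 128 B, header = 26 B, trailer = 4 B
Overhead bytes = header + trailer = 26 + 4 = 30
Total frame = payload + overhead = 128 + 30 = 158
Overhead % = 30 / 158 * 100 = 18.9873% -> 18.99% (2 dp)

18.99
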